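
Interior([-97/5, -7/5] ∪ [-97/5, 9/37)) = (-97/5, 9/37)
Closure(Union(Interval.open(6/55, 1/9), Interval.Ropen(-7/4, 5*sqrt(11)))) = Interval(-7/4, 5*sqrt(11))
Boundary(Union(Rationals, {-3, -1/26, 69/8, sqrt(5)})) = Reals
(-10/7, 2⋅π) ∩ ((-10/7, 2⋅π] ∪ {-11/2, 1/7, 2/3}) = (-10/7, 2⋅π)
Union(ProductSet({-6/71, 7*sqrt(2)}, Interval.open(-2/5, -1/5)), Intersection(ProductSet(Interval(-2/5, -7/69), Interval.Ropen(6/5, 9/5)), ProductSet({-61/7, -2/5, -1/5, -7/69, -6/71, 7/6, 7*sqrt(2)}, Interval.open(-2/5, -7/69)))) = ProductSet({-6/71, 7*sqrt(2)}, Interval.open(-2/5, -1/5))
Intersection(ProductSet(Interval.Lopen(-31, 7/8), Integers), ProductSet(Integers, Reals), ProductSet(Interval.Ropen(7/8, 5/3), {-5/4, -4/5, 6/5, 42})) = EmptySet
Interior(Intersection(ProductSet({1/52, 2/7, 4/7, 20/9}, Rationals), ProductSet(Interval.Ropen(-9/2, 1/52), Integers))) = EmptySet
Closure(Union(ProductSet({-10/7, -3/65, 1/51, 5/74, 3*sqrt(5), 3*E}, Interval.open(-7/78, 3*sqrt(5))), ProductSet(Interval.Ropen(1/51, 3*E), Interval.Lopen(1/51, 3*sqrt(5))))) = Union(ProductSet({-10/7, -3/65, 1/51, 5/74, 3*sqrt(5), 3*E}, Interval(-7/78, 3*sqrt(5))), ProductSet(Interval(1/51, 3*E), {1/51, 3*sqrt(5)}), ProductSet(Interval.Ropen(1/51, 3*E), Interval.Lopen(1/51, 3*sqrt(5))))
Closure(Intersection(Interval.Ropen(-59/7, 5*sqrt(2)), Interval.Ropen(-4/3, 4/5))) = Interval(-4/3, 4/5)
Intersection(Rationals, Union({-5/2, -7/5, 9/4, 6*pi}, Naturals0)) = Union({-5/2, -7/5, 9/4}, Naturals0)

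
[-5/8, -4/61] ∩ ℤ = ∅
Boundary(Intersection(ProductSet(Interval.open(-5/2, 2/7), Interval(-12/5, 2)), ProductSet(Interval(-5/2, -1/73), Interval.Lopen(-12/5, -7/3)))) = Union(ProductSet({-5/2, -1/73}, Interval(-12/5, -7/3)), ProductSet(Interval(-5/2, -1/73), {-12/5, -7/3}))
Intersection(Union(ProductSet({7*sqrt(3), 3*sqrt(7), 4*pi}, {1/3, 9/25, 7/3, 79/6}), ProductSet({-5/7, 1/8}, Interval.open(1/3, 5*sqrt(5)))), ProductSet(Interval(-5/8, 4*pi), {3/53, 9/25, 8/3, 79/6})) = Union(ProductSet({1/8}, {9/25, 8/3}), ProductSet({7*sqrt(3), 3*sqrt(7), 4*pi}, {9/25, 79/6}))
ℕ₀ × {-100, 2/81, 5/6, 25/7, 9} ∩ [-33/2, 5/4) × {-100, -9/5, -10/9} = {0, 1} × {-100}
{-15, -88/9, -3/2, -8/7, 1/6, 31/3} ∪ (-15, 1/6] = [-15, 1/6] ∪ {31/3}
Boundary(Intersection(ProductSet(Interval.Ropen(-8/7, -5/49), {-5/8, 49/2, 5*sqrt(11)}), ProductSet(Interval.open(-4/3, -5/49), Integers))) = EmptySet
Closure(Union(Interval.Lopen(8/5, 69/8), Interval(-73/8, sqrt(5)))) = Interval(-73/8, 69/8)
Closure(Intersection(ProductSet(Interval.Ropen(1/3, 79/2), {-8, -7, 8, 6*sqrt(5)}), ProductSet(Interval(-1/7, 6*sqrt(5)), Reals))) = ProductSet(Interval(1/3, 6*sqrt(5)), {-8, -7, 8, 6*sqrt(5)})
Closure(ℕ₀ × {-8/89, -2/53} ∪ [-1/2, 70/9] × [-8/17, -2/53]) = ([-1/2, 70/9] × [-8/17, -2/53]) ∪ ((ℕ₀ ∪ (ℕ₀ \ (-1/2, 70/9))) × {-8/89, -2/53})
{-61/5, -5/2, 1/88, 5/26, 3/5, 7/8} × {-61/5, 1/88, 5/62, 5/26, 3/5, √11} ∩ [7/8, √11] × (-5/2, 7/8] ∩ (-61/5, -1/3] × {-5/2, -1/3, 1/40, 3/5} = ∅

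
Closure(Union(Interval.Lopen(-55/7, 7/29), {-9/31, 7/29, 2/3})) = Union({2/3}, Interval(-55/7, 7/29))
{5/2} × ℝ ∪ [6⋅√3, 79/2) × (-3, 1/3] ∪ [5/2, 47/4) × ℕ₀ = ({5/2} × ℝ) ∪ ([5/2, 47/4) × ℕ₀) ∪ ([6⋅√3, 79/2) × (-3, 1/3])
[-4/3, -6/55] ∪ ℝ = (-∞, ∞)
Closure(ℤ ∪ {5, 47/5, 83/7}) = ℤ ∪ {47/5, 83/7}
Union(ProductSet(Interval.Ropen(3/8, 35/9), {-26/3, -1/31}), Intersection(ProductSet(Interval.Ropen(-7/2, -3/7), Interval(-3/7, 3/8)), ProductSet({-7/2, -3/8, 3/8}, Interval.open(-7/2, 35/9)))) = Union(ProductSet({-7/2}, Interval(-3/7, 3/8)), ProductSet(Interval.Ropen(3/8, 35/9), {-26/3, -1/31}))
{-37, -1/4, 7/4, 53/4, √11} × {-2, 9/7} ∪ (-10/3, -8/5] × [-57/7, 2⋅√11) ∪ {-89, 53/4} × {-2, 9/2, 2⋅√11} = ({-89, 53/4} × {-2, 9/2, 2⋅√11}) ∪ ({-37, -1/4, 7/4, 53/4, √11} × {-2, 9/7}) ∪ ((-10/3, -8/5] × [-57/7, 2⋅√11))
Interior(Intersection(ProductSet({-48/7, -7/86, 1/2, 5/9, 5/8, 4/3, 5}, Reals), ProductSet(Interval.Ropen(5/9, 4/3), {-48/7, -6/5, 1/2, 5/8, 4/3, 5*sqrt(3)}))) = EmptySet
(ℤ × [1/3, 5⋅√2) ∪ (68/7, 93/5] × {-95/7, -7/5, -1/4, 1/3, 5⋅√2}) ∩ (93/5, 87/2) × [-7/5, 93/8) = {19, 20, …, 43} × [1/3, 5⋅√2)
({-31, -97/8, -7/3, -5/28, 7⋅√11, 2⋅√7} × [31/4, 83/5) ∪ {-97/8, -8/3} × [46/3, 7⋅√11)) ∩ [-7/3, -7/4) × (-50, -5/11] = ∅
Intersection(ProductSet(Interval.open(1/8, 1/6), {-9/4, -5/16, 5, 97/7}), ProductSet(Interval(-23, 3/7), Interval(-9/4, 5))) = ProductSet(Interval.open(1/8, 1/6), {-9/4, -5/16, 5})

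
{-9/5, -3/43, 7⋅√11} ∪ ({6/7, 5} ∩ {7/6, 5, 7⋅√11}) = {-9/5, -3/43, 5, 7⋅√11}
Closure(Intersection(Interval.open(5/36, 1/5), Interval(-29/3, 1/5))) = Interval(5/36, 1/5)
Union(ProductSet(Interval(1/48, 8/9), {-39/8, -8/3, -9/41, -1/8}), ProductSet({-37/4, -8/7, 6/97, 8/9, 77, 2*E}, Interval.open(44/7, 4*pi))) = Union(ProductSet({-37/4, -8/7, 6/97, 8/9, 77, 2*E}, Interval.open(44/7, 4*pi)), ProductSet(Interval(1/48, 8/9), {-39/8, -8/3, -9/41, -1/8}))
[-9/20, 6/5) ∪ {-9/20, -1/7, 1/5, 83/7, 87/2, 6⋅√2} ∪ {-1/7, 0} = [-9/20, 6/5) ∪ {83/7, 87/2, 6⋅√2}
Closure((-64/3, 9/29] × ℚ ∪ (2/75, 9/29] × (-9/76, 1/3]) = ((-64/3, 9/29] × ℚ) ∪ (([-64/3, 2/75] ∪ {9/29}) × ℝ) ∪ ((2/75, 9/29] × (-9/76, 1/3]) ∪ ([-64/3, 9/29] × ((-∞, -9/76] ∪ [1/3, ∞)))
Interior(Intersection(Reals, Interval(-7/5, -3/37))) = Interval.open(-7/5, -3/37)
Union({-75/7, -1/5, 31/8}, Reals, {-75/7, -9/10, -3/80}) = Reals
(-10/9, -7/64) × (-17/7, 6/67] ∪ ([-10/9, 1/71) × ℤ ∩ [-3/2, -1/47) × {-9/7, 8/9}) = (-10/9, -7/64) × (-17/7, 6/67]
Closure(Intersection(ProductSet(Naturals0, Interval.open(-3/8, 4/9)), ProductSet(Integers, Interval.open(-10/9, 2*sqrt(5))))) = ProductSet(Naturals0, Interval(-3/8, 4/9))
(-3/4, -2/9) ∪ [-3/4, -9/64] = [-3/4, -9/64]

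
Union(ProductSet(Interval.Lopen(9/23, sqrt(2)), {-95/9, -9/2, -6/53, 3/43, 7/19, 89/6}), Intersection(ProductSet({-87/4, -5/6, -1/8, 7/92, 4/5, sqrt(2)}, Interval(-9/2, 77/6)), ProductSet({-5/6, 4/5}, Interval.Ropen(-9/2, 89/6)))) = Union(ProductSet({-5/6, 4/5}, Interval(-9/2, 77/6)), ProductSet(Interval.Lopen(9/23, sqrt(2)), {-95/9, -9/2, -6/53, 3/43, 7/19, 89/6}))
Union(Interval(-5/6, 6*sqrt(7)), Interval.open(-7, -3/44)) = Interval.Lopen(-7, 6*sqrt(7))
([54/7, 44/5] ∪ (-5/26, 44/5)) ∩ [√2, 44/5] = [√2, 44/5]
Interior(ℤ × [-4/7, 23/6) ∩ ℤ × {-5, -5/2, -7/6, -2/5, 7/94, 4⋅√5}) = ∅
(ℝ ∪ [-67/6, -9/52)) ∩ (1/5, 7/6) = (1/5, 7/6)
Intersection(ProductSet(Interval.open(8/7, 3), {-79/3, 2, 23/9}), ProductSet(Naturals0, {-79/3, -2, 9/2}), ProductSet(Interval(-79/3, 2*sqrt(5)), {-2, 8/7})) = EmptySet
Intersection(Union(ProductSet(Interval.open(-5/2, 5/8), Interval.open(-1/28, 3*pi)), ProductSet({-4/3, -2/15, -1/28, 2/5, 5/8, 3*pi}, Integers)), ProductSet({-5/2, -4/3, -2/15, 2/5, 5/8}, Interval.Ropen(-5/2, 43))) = Union(ProductSet({-4/3, -2/15, 2/5}, Interval.open(-1/28, 3*pi)), ProductSet({-4/3, -2/15, 2/5, 5/8}, Range(-2, 43, 1)))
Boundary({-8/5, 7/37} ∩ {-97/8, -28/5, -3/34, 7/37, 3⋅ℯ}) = {7/37}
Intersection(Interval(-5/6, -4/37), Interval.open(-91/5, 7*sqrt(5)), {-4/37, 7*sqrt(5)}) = {-4/37}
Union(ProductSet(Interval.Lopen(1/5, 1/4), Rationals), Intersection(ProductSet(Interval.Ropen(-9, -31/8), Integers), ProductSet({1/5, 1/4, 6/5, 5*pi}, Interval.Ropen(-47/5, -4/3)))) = ProductSet(Interval.Lopen(1/5, 1/4), Rationals)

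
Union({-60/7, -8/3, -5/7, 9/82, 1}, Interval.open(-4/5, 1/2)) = Union({-60/7, -8/3, 1}, Interval.open(-4/5, 1/2))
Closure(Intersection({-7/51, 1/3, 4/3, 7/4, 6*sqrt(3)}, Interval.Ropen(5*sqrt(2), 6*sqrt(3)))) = EmptySet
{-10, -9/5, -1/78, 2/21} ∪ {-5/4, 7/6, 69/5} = {-10, -9/5, -5/4, -1/78, 2/21, 7/6, 69/5}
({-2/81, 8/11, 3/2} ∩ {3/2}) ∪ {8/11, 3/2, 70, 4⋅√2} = {8/11, 3/2, 70, 4⋅√2}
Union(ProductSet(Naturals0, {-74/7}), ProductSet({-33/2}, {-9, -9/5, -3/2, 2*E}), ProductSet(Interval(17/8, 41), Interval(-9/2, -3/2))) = Union(ProductSet({-33/2}, {-9, -9/5, -3/2, 2*E}), ProductSet(Interval(17/8, 41), Interval(-9/2, -3/2)), ProductSet(Naturals0, {-74/7}))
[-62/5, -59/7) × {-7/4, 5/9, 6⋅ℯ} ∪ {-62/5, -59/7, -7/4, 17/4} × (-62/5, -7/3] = ({-62/5, -59/7, -7/4, 17/4} × (-62/5, -7/3]) ∪ ([-62/5, -59/7) × {-7/4, 5/9, 6⋅ℯ})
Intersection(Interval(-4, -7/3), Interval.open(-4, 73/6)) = Interval.Lopen(-4, -7/3)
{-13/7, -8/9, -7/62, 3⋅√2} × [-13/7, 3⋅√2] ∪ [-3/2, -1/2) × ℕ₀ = ([-3/2, -1/2) × ℕ₀) ∪ ({-13/7, -8/9, -7/62, 3⋅√2} × [-13/7, 3⋅√2])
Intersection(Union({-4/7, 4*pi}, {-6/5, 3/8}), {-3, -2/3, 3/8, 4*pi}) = {3/8, 4*pi}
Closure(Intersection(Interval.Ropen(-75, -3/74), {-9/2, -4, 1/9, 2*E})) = {-9/2, -4}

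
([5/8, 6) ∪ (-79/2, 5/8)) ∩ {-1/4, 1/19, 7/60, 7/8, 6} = {-1/4, 1/19, 7/60, 7/8}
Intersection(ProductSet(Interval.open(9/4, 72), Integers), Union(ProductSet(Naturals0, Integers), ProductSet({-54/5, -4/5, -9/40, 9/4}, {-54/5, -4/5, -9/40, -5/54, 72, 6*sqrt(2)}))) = ProductSet(Range(3, 72, 1), Integers)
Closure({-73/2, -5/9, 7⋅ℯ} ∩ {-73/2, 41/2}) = {-73/2}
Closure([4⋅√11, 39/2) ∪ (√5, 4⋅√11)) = [√5, 39/2]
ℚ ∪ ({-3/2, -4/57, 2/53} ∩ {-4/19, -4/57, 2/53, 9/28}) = ℚ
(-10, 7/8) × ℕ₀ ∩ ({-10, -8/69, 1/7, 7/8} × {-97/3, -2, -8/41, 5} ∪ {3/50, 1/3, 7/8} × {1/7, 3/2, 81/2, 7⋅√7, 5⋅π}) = {-8/69, 1/7} × {5}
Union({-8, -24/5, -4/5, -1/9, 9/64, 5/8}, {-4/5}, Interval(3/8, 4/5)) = Union({-8, -24/5, -4/5, -1/9, 9/64}, Interval(3/8, 4/5))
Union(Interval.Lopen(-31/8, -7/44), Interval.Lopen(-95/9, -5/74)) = Interval.Lopen(-95/9, -5/74)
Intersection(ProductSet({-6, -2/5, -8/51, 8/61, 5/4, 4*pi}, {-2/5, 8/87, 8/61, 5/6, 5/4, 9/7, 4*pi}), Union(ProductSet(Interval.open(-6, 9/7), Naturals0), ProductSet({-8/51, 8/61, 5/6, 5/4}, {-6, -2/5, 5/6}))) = ProductSet({-8/51, 8/61, 5/4}, {-2/5, 5/6})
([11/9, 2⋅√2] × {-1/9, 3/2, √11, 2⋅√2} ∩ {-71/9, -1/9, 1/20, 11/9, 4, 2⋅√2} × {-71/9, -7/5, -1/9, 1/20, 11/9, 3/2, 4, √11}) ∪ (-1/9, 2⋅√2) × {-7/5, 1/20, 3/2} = ({11/9, 2⋅√2} × {-1/9, 3/2, √11}) ∪ ((-1/9, 2⋅√2) × {-7/5, 1/20, 3/2})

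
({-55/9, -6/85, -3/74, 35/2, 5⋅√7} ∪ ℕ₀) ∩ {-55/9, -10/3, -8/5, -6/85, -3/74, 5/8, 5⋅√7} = {-55/9, -6/85, -3/74, 5⋅√7}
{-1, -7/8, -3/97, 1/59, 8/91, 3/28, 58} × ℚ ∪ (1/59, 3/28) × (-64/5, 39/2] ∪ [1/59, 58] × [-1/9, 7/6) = ({-1, -7/8, -3/97, 1/59, 8/91, 3/28, 58} × ℚ) ∪ ((1/59, 3/28) × (-64/5, 39/2]) ∪ ([1/59, 58] × [-1/9, 7/6))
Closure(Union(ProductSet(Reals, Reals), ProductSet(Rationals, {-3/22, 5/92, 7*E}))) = ProductSet(Reals, Reals)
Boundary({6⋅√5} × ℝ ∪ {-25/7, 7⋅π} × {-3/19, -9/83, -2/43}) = ({6⋅√5} × ℝ) ∪ ({-25/7, 7⋅π} × {-3/19, -9/83, -2/43})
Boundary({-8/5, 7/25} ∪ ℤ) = ℤ ∪ {-8/5, 7/25}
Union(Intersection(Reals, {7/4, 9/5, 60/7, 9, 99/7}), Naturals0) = Union({7/4, 9/5, 60/7, 99/7}, Naturals0)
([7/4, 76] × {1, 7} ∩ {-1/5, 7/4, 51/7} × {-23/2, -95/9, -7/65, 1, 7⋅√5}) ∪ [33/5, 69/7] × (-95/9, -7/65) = ({7/4, 51/7} × {1}) ∪ ([33/5, 69/7] × (-95/9, -7/65))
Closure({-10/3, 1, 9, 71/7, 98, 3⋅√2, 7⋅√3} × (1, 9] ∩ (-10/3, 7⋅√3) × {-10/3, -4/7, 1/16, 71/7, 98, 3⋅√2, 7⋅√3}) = {1, 9, 71/7, 3⋅√2} × {3⋅√2}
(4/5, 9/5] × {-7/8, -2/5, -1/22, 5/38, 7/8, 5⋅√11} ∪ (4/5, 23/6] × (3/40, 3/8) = ((4/5, 23/6] × (3/40, 3/8)) ∪ ((4/5, 9/5] × {-7/8, -2/5, -1/22, 5/38, 7/8, 5⋅√11})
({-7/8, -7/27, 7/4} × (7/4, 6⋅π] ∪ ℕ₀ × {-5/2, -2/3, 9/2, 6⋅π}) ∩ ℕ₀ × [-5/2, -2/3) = ℕ₀ × {-5/2}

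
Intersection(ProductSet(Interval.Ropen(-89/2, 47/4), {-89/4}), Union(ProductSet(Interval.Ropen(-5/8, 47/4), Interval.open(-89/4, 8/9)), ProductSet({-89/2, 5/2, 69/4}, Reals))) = ProductSet({-89/2, 5/2}, {-89/4})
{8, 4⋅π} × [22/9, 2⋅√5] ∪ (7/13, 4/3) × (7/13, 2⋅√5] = ({8, 4⋅π} × [22/9, 2⋅√5]) ∪ ((7/13, 4/3) × (7/13, 2⋅√5])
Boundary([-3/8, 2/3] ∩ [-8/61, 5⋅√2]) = {-8/61, 2/3}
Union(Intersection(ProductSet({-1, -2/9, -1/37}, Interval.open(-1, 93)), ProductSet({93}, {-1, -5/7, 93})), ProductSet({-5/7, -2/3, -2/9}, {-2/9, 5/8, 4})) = ProductSet({-5/7, -2/3, -2/9}, {-2/9, 5/8, 4})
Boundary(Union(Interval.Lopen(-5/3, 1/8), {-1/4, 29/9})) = {-5/3, 1/8, 29/9}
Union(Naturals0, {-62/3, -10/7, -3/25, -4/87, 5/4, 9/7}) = Union({-62/3, -10/7, -3/25, -4/87, 5/4, 9/7}, Naturals0)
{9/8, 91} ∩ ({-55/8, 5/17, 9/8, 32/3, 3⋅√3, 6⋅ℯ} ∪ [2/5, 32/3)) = {9/8}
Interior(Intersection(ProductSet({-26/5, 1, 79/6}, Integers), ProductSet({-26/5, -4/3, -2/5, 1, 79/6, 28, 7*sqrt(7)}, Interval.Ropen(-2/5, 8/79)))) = EmptySet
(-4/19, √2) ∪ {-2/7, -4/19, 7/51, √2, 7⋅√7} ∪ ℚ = ℚ ∪ [-4/19, √2] ∪ {7⋅√7}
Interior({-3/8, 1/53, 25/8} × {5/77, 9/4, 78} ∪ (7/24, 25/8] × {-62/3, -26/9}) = ∅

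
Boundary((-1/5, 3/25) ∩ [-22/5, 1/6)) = {-1/5, 3/25}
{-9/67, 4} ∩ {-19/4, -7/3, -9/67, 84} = {-9/67}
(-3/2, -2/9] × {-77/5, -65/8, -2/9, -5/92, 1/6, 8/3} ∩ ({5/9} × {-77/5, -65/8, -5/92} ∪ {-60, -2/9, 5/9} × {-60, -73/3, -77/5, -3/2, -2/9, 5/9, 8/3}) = {-2/9} × {-77/5, -2/9, 8/3}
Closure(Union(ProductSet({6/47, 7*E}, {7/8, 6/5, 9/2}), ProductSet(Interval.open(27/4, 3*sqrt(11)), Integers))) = Union(ProductSet({6/47, 7*E}, {7/8, 6/5, 9/2}), ProductSet(Interval(27/4, 3*sqrt(11)), Integers))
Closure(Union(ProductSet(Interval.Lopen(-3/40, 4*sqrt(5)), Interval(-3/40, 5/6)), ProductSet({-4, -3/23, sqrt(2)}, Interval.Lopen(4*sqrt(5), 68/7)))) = Union(ProductSet({-4, -3/23, sqrt(2)}, Interval(4*sqrt(5), 68/7)), ProductSet(Interval(-3/40, 4*sqrt(5)), Interval(-3/40, 5/6)))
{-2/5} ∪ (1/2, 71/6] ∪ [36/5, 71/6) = {-2/5} ∪ (1/2, 71/6]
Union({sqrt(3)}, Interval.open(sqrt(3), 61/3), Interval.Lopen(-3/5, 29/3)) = Interval.open(-3/5, 61/3)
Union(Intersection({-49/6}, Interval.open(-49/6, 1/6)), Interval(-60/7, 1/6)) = Interval(-60/7, 1/6)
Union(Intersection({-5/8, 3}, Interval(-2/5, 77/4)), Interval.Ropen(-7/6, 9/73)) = Union({3}, Interval.Ropen(-7/6, 9/73))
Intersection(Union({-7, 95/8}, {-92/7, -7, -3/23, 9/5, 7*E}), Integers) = {-7}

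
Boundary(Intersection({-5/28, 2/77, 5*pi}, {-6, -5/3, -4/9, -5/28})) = {-5/28}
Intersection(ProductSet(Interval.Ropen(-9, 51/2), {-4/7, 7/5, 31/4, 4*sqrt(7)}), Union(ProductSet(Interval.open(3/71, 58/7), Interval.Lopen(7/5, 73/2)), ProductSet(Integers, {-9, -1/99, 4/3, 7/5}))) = Union(ProductSet(Interval.open(3/71, 58/7), {31/4, 4*sqrt(7)}), ProductSet(Range(-9, 26, 1), {7/5}))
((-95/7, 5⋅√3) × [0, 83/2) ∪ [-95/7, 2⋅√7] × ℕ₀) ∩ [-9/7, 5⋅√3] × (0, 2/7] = [-9/7, 5⋅√3) × (0, 2/7]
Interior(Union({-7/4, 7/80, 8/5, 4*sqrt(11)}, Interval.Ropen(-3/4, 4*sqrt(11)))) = Interval.open(-3/4, 4*sqrt(11))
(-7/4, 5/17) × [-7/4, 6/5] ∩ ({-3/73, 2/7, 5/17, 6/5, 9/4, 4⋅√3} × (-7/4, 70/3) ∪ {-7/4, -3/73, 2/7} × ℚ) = {-3/73, 2/7} × ([-7/4, 6/5] ∪ (ℚ ∩ [-7/4, 6/5]))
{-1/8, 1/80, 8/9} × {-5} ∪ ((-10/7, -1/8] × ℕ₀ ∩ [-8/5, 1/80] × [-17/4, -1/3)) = {-1/8, 1/80, 8/9} × {-5}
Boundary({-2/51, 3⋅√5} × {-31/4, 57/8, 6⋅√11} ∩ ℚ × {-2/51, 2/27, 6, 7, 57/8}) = {-2/51} × {57/8}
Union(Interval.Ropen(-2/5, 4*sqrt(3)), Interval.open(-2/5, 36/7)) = Interval.Ropen(-2/5, 4*sqrt(3))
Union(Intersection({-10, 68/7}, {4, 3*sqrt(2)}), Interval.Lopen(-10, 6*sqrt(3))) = Interval.Lopen(-10, 6*sqrt(3))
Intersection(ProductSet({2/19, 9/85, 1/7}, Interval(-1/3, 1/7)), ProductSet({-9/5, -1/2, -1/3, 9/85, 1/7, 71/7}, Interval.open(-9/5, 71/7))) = ProductSet({9/85, 1/7}, Interval(-1/3, 1/7))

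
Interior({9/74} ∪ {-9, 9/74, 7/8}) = ∅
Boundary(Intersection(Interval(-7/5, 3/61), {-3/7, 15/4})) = {-3/7}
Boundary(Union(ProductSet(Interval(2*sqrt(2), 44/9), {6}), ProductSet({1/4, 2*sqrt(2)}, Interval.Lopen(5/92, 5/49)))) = Union(ProductSet({1/4, 2*sqrt(2)}, Interval(5/92, 5/49)), ProductSet(Interval(2*sqrt(2), 44/9), {6}))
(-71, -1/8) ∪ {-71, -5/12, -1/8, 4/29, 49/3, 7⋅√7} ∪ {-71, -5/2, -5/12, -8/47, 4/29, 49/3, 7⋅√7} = [-71, -1/8] ∪ {4/29, 49/3, 7⋅√7}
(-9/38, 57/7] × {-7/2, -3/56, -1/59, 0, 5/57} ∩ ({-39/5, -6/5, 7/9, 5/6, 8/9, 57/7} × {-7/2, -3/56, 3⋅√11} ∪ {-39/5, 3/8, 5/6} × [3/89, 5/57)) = {7/9, 5/6, 8/9, 57/7} × {-7/2, -3/56}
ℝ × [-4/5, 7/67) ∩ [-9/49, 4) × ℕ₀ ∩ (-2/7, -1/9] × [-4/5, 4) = [-9/49, -1/9] × {0}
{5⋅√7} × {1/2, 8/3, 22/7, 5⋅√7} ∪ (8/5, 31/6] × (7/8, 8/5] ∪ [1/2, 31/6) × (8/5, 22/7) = ([1/2, 31/6) × (8/5, 22/7)) ∪ ((8/5, 31/6] × (7/8, 8/5]) ∪ ({5⋅√7} × {1/2, 8/3, 22/7, 5⋅√7})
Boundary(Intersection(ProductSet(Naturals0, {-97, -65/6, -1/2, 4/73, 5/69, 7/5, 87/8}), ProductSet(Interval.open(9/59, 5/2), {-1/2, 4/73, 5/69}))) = ProductSet(Range(1, 3, 1), {-1/2, 4/73, 5/69})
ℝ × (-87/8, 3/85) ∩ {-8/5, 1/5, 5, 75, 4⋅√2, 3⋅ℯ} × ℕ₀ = {-8/5, 1/5, 5, 75, 4⋅√2, 3⋅ℯ} × {0}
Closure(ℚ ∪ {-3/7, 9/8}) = ℝ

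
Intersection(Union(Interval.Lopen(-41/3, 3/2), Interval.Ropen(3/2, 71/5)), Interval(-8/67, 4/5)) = Interval(-8/67, 4/5)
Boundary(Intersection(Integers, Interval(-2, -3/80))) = Range(-2, 0, 1)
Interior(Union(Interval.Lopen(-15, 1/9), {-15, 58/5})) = Interval.open(-15, 1/9)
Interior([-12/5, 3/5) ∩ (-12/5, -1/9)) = (-12/5, -1/9)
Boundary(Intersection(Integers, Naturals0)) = Naturals0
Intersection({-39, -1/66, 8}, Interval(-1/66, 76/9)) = {-1/66, 8}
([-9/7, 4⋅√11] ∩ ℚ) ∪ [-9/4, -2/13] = [-9/4, -2/13] ∪ (ℚ ∩ [-9/7, 4⋅√11])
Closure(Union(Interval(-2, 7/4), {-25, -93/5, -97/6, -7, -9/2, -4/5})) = Union({-25, -93/5, -97/6, -7, -9/2}, Interval(-2, 7/4))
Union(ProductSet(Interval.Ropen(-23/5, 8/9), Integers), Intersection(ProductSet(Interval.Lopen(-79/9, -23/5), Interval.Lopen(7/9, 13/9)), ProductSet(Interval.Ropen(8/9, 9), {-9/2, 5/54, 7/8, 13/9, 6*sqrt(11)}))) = ProductSet(Interval.Ropen(-23/5, 8/9), Integers)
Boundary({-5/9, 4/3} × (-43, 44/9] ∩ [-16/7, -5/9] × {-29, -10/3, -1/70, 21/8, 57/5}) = {-5/9} × {-29, -10/3, -1/70, 21/8}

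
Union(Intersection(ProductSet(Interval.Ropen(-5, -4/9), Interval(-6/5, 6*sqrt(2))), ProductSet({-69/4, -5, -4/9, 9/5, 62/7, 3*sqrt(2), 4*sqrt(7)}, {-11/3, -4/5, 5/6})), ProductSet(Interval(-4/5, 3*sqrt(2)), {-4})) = Union(ProductSet({-5}, {-4/5, 5/6}), ProductSet(Interval(-4/5, 3*sqrt(2)), {-4}))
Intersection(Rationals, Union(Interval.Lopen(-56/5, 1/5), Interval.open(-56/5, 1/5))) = Intersection(Interval.Lopen(-56/5, 1/5), Rationals)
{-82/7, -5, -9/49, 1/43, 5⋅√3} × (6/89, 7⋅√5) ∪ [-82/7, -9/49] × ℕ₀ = ([-82/7, -9/49] × ℕ₀) ∪ ({-82/7, -5, -9/49, 1/43, 5⋅√3} × (6/89, 7⋅√5))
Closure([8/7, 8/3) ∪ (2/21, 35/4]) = [2/21, 35/4]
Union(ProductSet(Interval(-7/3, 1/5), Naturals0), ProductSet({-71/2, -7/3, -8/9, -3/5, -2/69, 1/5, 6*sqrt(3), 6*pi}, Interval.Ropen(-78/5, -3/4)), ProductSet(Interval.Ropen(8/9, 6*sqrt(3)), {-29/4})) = Union(ProductSet({-71/2, -7/3, -8/9, -3/5, -2/69, 1/5, 6*sqrt(3), 6*pi}, Interval.Ropen(-78/5, -3/4)), ProductSet(Interval(-7/3, 1/5), Naturals0), ProductSet(Interval.Ropen(8/9, 6*sqrt(3)), {-29/4}))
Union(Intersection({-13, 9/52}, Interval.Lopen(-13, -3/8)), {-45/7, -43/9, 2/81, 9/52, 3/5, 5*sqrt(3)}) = {-45/7, -43/9, 2/81, 9/52, 3/5, 5*sqrt(3)}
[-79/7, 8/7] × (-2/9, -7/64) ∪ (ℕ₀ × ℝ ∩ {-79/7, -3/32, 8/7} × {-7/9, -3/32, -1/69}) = [-79/7, 8/7] × (-2/9, -7/64)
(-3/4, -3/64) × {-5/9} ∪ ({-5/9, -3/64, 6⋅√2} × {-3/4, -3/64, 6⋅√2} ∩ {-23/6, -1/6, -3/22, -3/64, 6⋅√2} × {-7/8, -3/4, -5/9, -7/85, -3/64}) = ((-3/4, -3/64) × {-5/9}) ∪ ({-3/64, 6⋅√2} × {-3/4, -3/64})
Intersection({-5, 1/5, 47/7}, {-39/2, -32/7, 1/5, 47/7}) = {1/5, 47/7}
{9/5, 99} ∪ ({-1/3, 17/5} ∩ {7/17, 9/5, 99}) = {9/5, 99}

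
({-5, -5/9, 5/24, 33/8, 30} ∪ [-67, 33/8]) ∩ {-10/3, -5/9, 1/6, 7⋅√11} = {-10/3, -5/9, 1/6}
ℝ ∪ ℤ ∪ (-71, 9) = (-∞, ∞)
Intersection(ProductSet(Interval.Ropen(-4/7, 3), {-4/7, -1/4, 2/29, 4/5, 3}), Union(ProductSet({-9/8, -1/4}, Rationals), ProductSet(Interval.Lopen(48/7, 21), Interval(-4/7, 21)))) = ProductSet({-1/4}, {-4/7, -1/4, 2/29, 4/5, 3})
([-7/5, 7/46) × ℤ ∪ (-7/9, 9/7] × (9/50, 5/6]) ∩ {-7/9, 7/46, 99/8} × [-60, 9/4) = ({-7/9} × {-60, -59, …, 2}) ∪ ({7/46} × (9/50, 5/6])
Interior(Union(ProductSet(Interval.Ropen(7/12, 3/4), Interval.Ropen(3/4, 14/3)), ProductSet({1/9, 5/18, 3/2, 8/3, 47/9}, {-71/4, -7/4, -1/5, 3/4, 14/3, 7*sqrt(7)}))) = ProductSet(Interval.open(7/12, 3/4), Interval.open(3/4, 14/3))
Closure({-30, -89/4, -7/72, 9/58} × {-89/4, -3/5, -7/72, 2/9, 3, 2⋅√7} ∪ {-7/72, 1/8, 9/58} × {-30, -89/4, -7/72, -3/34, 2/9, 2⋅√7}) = ({-7/72, 1/8, 9/58} × {-30, -89/4, -7/72, -3/34, 2/9, 2⋅√7}) ∪ ({-30, -89/4, -7/72, 9/58} × {-89/4, -3/5, -7/72, 2/9, 3, 2⋅√7})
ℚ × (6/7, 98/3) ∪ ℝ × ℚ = (ℝ × ℚ) ∪ (ℚ × (6/7, 98/3))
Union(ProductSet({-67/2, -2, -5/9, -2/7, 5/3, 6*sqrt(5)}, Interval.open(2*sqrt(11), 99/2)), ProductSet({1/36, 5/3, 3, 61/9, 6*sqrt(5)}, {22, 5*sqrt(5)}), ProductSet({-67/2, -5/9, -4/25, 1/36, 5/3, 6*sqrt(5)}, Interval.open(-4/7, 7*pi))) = Union(ProductSet({1/36, 5/3, 3, 61/9, 6*sqrt(5)}, {22, 5*sqrt(5)}), ProductSet({-67/2, -2, -5/9, -2/7, 5/3, 6*sqrt(5)}, Interval.open(2*sqrt(11), 99/2)), ProductSet({-67/2, -5/9, -4/25, 1/36, 5/3, 6*sqrt(5)}, Interval.open(-4/7, 7*pi)))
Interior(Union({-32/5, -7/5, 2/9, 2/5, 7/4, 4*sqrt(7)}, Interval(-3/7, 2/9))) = Interval.open(-3/7, 2/9)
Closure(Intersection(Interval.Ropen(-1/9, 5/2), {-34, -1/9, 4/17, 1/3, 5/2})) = {-1/9, 4/17, 1/3}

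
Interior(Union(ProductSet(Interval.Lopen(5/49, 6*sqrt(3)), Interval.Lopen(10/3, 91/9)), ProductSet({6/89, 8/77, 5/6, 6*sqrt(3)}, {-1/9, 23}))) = ProductSet(Interval.open(5/49, 6*sqrt(3)), Interval.open(10/3, 91/9))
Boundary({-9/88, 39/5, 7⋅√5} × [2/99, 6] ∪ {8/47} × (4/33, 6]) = ({8/47} × [4/33, 6]) ∪ ({-9/88, 39/5, 7⋅√5} × [2/99, 6])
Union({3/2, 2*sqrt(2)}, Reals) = Reals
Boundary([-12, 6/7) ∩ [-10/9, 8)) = {-10/9, 6/7}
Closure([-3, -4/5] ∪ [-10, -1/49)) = [-10, -1/49]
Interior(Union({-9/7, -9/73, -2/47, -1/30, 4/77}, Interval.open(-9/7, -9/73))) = Interval.open(-9/7, -9/73)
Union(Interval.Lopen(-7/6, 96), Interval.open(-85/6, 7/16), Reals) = Interval(-oo, oo)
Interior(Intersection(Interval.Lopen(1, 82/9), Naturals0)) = EmptySet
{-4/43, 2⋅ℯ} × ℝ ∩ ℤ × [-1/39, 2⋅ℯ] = ∅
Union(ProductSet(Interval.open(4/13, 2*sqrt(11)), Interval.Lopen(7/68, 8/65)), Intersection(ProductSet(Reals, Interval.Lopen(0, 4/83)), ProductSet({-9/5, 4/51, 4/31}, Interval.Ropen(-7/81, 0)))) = ProductSet(Interval.open(4/13, 2*sqrt(11)), Interval.Lopen(7/68, 8/65))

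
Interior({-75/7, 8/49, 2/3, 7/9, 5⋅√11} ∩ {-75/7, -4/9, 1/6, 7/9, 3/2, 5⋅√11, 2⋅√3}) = ∅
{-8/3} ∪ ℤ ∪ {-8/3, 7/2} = ℤ ∪ {-8/3, 7/2}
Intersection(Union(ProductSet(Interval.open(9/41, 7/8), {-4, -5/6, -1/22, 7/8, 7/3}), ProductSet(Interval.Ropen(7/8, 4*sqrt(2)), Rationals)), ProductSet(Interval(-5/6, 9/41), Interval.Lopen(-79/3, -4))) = EmptySet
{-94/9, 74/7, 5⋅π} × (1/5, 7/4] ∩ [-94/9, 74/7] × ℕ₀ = {-94/9, 74/7} × {1}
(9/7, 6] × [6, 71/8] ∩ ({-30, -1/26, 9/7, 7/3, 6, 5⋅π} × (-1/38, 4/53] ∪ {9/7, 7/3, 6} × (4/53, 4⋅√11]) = {7/3, 6} × [6, 71/8]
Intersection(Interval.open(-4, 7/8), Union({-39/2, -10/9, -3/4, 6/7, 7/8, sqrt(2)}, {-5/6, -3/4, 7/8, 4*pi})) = {-10/9, -5/6, -3/4, 6/7}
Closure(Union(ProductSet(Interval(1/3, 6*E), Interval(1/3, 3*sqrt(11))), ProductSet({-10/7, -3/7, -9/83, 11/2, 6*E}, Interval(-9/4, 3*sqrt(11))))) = Union(ProductSet({-10/7, -3/7, -9/83, 11/2, 6*E}, Interval(-9/4, 3*sqrt(11))), ProductSet(Interval(1/3, 6*E), Interval(1/3, 3*sqrt(11))))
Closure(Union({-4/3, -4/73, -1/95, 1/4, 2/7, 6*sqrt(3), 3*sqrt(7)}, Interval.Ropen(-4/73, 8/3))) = Union({-4/3, 6*sqrt(3), 3*sqrt(7)}, Interval(-4/73, 8/3))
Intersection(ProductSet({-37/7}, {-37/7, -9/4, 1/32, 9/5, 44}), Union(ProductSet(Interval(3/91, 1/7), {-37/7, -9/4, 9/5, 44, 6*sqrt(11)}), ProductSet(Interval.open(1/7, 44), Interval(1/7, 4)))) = EmptySet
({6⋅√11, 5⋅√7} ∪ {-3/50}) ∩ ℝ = {-3/50, 6⋅√11, 5⋅√7}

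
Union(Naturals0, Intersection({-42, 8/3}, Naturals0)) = Naturals0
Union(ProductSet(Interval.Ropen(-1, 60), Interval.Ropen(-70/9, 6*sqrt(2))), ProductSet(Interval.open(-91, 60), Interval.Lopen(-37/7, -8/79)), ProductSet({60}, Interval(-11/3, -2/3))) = Union(ProductSet({60}, Interval(-11/3, -2/3)), ProductSet(Interval.open(-91, 60), Interval.Lopen(-37/7, -8/79)), ProductSet(Interval.Ropen(-1, 60), Interval.Ropen(-70/9, 6*sqrt(2))))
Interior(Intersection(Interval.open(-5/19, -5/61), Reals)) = Interval.open(-5/19, -5/61)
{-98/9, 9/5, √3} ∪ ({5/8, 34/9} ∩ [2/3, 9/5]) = {-98/9, 9/5, √3}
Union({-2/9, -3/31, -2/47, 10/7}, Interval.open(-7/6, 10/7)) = Interval.Lopen(-7/6, 10/7)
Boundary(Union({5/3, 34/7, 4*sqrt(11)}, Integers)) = Union({5/3, 34/7, 4*sqrt(11)}, Integers)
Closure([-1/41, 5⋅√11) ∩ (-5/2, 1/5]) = [-1/41, 1/5]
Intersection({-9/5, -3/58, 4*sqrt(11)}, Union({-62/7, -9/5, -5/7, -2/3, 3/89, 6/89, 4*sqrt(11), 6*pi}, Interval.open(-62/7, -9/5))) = {-9/5, 4*sqrt(11)}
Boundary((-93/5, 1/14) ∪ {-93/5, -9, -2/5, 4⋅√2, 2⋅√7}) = {-93/5, 1/14, 4⋅√2, 2⋅√7}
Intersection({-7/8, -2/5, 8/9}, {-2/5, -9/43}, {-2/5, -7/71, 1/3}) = {-2/5}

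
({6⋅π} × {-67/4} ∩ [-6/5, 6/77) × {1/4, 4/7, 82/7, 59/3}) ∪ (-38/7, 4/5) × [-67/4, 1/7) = (-38/7, 4/5) × [-67/4, 1/7)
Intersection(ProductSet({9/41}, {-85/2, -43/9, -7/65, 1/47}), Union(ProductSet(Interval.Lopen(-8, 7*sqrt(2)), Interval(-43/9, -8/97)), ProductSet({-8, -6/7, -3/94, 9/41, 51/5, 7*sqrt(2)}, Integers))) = ProductSet({9/41}, {-43/9, -7/65})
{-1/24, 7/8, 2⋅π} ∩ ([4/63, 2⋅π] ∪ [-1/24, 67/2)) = {-1/24, 7/8, 2⋅π}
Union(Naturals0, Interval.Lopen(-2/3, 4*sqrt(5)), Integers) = Union(Integers, Interval.Lopen(-2/3, 4*sqrt(5)))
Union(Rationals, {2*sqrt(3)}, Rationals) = Union({2*sqrt(3)}, Rationals)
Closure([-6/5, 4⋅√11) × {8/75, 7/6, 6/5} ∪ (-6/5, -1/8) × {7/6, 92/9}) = ([-6/5, -1/8] × {7/6, 92/9}) ∪ ([-6/5, 4⋅√11] × {8/75, 7/6, 6/5})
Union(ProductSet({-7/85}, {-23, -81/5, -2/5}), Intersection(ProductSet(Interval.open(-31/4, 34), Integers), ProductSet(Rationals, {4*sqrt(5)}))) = ProductSet({-7/85}, {-23, -81/5, -2/5})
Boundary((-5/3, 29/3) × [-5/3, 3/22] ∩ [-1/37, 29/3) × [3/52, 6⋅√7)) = ({-1/37, 29/3} × [3/52, 3/22]) ∪ ([-1/37, 29/3] × {3/52, 3/22})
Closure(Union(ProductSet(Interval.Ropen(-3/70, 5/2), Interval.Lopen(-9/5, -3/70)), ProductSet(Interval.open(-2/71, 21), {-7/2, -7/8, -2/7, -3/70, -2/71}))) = Union(ProductSet({-3/70, 5/2}, Interval(-9/5, -3/70)), ProductSet(Interval(-3/70, 5/2), {-9/5, -3/70}), ProductSet(Interval.Ropen(-3/70, 5/2), Interval.Lopen(-9/5, -3/70)), ProductSet(Interval(-2/71, 21), {-7/2, -3/70, -2/71}), ProductSet(Interval.Lopen(-2/71, 21), {-7/2, -7/8, -2/7, -3/70, -2/71}))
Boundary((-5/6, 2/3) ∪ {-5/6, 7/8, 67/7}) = {-5/6, 2/3, 7/8, 67/7}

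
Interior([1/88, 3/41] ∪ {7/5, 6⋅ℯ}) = (1/88, 3/41)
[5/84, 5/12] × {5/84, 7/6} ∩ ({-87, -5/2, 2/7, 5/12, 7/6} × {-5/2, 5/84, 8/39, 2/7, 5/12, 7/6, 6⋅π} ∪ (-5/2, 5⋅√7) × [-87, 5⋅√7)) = [5/84, 5/12] × {5/84, 7/6}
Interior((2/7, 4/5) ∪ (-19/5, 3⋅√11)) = (-19/5, 3⋅√11)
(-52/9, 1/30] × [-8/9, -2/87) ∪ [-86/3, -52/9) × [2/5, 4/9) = ([-86/3, -52/9) × [2/5, 4/9)) ∪ ((-52/9, 1/30] × [-8/9, -2/87))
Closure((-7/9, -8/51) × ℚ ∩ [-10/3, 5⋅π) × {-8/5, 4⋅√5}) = [-7/9, -8/51] × {-8/5}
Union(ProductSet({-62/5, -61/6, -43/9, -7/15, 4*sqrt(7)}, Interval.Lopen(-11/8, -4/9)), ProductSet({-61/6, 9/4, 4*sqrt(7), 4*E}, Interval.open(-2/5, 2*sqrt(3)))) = Union(ProductSet({-61/6, 9/4, 4*sqrt(7), 4*E}, Interval.open(-2/5, 2*sqrt(3))), ProductSet({-62/5, -61/6, -43/9, -7/15, 4*sqrt(7)}, Interval.Lopen(-11/8, -4/9)))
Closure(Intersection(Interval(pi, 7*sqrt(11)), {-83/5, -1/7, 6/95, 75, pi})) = {pi}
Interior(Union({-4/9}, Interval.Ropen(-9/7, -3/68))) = Interval.open(-9/7, -3/68)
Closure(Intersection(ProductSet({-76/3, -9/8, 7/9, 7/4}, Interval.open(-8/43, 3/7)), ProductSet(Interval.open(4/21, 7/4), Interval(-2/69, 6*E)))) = ProductSet({7/9}, Interval(-2/69, 3/7))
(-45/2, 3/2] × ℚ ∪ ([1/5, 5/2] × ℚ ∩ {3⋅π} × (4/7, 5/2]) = (-45/2, 3/2] × ℚ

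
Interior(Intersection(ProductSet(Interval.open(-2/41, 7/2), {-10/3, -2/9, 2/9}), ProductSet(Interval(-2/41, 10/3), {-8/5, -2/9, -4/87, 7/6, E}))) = EmptySet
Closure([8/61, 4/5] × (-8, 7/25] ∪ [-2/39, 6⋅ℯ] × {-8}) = ([-2/39, 6⋅ℯ] × {-8}) ∪ ([8/61, 4/5] × [-8, 7/25])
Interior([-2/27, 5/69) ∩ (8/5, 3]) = ∅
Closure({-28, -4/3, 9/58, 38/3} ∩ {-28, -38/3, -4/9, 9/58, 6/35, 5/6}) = {-28, 9/58}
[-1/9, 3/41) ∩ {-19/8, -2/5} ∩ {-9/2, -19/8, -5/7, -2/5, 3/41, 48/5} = ∅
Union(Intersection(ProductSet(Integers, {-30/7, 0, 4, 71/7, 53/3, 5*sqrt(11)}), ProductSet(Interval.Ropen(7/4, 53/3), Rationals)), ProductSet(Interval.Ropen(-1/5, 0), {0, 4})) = Union(ProductSet(Interval.Ropen(-1/5, 0), {0, 4}), ProductSet(Range(2, 18, 1), {-30/7, 0, 4, 71/7, 53/3}))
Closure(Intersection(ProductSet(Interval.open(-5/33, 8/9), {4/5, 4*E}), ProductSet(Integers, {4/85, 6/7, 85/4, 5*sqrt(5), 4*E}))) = ProductSet(Range(0, 1, 1), {4*E})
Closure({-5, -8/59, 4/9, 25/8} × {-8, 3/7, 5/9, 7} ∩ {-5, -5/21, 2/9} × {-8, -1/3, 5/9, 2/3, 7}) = {-5} × {-8, 5/9, 7}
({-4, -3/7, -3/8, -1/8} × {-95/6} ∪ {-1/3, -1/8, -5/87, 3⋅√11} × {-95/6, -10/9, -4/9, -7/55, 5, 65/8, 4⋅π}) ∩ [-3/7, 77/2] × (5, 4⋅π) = {-1/3, -1/8, -5/87, 3⋅√11} × {65/8}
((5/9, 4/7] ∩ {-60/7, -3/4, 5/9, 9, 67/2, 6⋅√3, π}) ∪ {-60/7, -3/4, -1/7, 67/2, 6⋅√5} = {-60/7, -3/4, -1/7, 67/2, 6⋅√5}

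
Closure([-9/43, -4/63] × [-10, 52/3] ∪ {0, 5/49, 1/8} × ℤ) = ({0, 5/49, 1/8} × ℤ) ∪ ([-9/43, -4/63] × [-10, 52/3])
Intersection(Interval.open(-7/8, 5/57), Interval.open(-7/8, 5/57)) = Interval.open(-7/8, 5/57)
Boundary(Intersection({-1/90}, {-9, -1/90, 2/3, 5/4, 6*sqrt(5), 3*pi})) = {-1/90}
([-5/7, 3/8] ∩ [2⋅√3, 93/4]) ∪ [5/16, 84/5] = [5/16, 84/5]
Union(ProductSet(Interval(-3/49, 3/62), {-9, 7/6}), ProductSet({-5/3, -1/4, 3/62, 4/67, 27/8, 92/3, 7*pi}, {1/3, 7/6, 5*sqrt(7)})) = Union(ProductSet({-5/3, -1/4, 3/62, 4/67, 27/8, 92/3, 7*pi}, {1/3, 7/6, 5*sqrt(7)}), ProductSet(Interval(-3/49, 3/62), {-9, 7/6}))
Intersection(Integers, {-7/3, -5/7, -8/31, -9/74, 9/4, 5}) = {5}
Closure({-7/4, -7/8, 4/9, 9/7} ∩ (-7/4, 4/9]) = {-7/8, 4/9}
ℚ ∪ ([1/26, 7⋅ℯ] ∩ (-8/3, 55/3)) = ℚ ∪ [1/26, 55/3]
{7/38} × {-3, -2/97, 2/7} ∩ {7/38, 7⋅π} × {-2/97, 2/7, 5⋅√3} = {7/38} × {-2/97, 2/7}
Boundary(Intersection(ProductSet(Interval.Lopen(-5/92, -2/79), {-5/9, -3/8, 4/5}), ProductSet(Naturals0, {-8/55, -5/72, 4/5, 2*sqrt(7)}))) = EmptySet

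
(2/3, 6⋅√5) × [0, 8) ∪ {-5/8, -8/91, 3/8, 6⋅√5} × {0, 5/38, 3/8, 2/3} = ({-5/8, -8/91, 3/8, 6⋅√5} × {0, 5/38, 3/8, 2/3}) ∪ ((2/3, 6⋅√5) × [0, 8))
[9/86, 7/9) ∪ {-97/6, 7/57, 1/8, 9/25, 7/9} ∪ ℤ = ℤ ∪ {-97/6} ∪ [9/86, 7/9]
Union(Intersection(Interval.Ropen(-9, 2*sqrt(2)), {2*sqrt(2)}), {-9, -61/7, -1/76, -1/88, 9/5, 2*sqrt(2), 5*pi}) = {-9, -61/7, -1/76, -1/88, 9/5, 2*sqrt(2), 5*pi}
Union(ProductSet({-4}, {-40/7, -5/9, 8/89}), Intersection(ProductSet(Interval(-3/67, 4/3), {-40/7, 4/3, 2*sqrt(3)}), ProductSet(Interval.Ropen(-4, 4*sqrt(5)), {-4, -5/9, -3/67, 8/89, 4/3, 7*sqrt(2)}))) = Union(ProductSet({-4}, {-40/7, -5/9, 8/89}), ProductSet(Interval(-3/67, 4/3), {4/3}))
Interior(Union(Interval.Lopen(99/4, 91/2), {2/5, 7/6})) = Interval.open(99/4, 91/2)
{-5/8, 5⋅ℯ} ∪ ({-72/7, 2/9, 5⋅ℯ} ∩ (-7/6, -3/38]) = {-5/8, 5⋅ℯ}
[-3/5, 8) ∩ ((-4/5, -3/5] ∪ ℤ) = {-3/5} ∪ {0, 1, …, 7}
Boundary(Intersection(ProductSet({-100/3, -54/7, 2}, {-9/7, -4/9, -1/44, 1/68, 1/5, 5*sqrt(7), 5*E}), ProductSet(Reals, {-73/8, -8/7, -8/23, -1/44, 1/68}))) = ProductSet({-100/3, -54/7, 2}, {-1/44, 1/68})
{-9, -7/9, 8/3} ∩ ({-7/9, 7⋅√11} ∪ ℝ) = {-9, -7/9, 8/3}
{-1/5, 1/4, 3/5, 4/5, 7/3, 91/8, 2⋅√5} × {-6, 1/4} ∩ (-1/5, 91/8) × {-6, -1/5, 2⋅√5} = {1/4, 3/5, 4/5, 7/3, 2⋅√5} × {-6}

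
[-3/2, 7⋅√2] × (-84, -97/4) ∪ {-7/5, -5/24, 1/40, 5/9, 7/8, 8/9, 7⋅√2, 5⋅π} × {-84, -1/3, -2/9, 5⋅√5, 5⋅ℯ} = ([-3/2, 7⋅√2] × (-84, -97/4)) ∪ ({-7/5, -5/24, 1/40, 5/9, 7/8, 8/9, 7⋅√2, 5⋅π} × {-84, -1/3, -2/9, 5⋅√5, 5⋅ℯ})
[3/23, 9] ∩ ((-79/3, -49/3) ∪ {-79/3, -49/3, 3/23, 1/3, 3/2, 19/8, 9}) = {3/23, 1/3, 3/2, 19/8, 9}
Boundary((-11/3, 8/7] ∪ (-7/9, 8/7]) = {-11/3, 8/7}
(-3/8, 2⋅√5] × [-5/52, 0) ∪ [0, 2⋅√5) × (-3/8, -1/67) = ((-3/8, 2⋅√5] × [-5/52, 0)) ∪ ([0, 2⋅√5) × (-3/8, -1/67))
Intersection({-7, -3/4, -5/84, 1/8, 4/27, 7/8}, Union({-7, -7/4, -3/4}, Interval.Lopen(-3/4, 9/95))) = {-7, -3/4, -5/84}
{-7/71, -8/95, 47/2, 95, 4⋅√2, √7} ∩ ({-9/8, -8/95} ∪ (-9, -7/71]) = {-7/71, -8/95}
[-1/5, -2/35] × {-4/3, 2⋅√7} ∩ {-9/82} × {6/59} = ∅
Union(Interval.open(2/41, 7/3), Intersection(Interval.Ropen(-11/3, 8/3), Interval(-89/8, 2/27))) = Interval.Ropen(-11/3, 7/3)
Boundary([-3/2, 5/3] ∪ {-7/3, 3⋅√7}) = {-7/3, -3/2, 5/3, 3⋅√7}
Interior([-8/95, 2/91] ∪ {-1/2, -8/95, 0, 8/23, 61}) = (-8/95, 2/91)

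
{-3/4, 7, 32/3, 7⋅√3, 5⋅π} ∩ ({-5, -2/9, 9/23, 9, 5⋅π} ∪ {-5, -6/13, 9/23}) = {5⋅π}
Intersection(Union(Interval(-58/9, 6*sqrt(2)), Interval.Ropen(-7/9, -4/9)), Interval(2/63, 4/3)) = Interval(2/63, 4/3)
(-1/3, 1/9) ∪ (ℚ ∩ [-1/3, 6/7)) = [-1/3, 1/9] ∪ (ℚ ∩ [-1/3, 6/7))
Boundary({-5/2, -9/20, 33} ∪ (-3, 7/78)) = {-3, 7/78, 33}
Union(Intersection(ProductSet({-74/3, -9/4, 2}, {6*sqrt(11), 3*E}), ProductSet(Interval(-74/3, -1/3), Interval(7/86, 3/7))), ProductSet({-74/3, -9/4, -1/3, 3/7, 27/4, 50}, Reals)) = ProductSet({-74/3, -9/4, -1/3, 3/7, 27/4, 50}, Reals)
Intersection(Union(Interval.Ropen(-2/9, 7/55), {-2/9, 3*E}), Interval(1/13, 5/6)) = Interval.Ropen(1/13, 7/55)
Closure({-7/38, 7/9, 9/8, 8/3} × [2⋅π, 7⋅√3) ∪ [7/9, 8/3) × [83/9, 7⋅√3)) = ([7/9, 8/3] × {83/9, 7⋅√3}) ∪ ([7/9, 8/3) × [83/9, 7⋅√3)) ∪ ({-7/38, 7/9, 9/8, 8/3} × [2⋅π, 7⋅√3])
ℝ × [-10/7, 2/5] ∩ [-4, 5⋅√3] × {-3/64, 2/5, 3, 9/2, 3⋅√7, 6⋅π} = [-4, 5⋅√3] × {-3/64, 2/5}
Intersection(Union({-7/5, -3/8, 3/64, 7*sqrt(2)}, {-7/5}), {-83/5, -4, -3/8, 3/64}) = {-3/8, 3/64}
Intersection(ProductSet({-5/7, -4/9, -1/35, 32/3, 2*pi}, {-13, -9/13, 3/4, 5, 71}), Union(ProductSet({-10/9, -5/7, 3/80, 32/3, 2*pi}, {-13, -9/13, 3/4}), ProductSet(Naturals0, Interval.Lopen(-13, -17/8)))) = ProductSet({-5/7, 32/3, 2*pi}, {-13, -9/13, 3/4})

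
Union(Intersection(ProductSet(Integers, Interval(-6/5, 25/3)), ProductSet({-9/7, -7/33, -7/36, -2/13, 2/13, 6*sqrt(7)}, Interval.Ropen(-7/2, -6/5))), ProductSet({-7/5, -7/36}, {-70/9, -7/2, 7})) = ProductSet({-7/5, -7/36}, {-70/9, -7/2, 7})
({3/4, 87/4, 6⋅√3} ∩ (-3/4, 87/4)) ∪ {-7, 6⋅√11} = {-7, 3/4, 6⋅√11, 6⋅√3}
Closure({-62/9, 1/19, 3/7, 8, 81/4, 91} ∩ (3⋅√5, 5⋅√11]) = {8}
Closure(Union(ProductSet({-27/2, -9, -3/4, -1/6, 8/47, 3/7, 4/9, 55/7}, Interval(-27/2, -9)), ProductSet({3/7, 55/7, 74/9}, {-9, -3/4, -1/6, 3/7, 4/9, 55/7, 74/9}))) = Union(ProductSet({3/7, 55/7, 74/9}, {-9, -3/4, -1/6, 3/7, 4/9, 55/7, 74/9}), ProductSet({-27/2, -9, -3/4, -1/6, 8/47, 3/7, 4/9, 55/7}, Interval(-27/2, -9)))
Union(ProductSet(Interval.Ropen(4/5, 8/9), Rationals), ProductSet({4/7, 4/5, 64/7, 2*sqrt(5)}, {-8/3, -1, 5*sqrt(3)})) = Union(ProductSet({4/7, 4/5, 64/7, 2*sqrt(5)}, {-8/3, -1, 5*sqrt(3)}), ProductSet(Interval.Ropen(4/5, 8/9), Rationals))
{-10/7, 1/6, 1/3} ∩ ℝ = {-10/7, 1/6, 1/3}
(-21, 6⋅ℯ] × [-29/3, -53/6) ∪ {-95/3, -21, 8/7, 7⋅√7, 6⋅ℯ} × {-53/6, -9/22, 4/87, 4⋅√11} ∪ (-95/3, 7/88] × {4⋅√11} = ((-95/3, 7/88] × {4⋅√11}) ∪ ((-21, 6⋅ℯ] × [-29/3, -53/6)) ∪ ({-95/3, -21, 8/7, 7⋅√7, 6⋅ℯ} × {-53/6, -9/22, 4/87, 4⋅√11})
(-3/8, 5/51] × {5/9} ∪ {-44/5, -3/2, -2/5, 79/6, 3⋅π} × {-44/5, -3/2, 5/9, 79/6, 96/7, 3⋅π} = ((-3/8, 5/51] × {5/9}) ∪ ({-44/5, -3/2, -2/5, 79/6, 3⋅π} × {-44/5, -3/2, 5/9, 79/6, 96/7, 3⋅π})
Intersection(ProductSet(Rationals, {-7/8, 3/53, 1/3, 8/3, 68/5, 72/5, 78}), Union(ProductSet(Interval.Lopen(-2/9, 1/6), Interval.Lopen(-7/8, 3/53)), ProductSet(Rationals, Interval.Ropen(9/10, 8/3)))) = ProductSet(Intersection(Interval.Lopen(-2/9, 1/6), Rationals), {3/53})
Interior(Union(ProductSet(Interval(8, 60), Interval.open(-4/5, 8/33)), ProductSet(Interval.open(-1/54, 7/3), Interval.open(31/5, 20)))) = Union(ProductSet(Interval.open(-1/54, 7/3), Interval.open(31/5, 20)), ProductSet(Interval.open(8, 60), Interval.open(-4/5, 8/33)))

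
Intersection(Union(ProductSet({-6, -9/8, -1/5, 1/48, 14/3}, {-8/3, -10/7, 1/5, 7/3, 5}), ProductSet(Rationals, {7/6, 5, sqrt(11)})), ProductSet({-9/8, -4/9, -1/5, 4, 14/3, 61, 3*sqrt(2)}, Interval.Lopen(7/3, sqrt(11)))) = ProductSet({-9/8, -4/9, -1/5, 4, 14/3, 61}, {sqrt(11)})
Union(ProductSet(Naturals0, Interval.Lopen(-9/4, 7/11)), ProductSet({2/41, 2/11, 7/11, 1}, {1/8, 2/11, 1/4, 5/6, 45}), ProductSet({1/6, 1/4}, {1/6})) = Union(ProductSet({1/6, 1/4}, {1/6}), ProductSet({2/41, 2/11, 7/11, 1}, {1/8, 2/11, 1/4, 5/6, 45}), ProductSet(Naturals0, Interval.Lopen(-9/4, 7/11)))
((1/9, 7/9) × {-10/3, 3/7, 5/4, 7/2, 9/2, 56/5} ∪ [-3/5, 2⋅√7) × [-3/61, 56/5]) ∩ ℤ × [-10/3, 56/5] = {0, 1, …, 5} × [-3/61, 56/5]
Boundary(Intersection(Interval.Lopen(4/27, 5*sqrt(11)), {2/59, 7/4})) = {7/4}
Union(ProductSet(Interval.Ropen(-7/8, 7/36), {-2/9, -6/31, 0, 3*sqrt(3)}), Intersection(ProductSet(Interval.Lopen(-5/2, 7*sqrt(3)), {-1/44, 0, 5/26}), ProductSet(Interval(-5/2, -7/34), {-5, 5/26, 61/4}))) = Union(ProductSet(Interval.Lopen(-5/2, -7/34), {5/26}), ProductSet(Interval.Ropen(-7/8, 7/36), {-2/9, -6/31, 0, 3*sqrt(3)}))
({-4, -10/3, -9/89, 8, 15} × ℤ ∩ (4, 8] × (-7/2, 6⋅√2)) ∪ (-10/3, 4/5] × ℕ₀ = ({8} × {-3, -2, …, 8}) ∪ ((-10/3, 4/5] × ℕ₀)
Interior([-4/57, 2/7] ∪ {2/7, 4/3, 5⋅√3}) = (-4/57, 2/7)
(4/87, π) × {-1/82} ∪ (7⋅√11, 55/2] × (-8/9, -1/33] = ((4/87, π) × {-1/82}) ∪ ((7⋅√11, 55/2] × (-8/9, -1/33])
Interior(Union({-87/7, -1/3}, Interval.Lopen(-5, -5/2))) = Interval.open(-5, -5/2)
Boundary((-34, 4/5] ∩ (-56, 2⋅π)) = {-34, 4/5}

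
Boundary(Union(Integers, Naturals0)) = Integers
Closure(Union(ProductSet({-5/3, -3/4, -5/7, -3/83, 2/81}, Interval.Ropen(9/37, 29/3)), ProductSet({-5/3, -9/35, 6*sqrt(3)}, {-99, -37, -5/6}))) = Union(ProductSet({-5/3, -9/35, 6*sqrt(3)}, {-99, -37, -5/6}), ProductSet({-5/3, -3/4, -5/7, -3/83, 2/81}, Interval(9/37, 29/3)))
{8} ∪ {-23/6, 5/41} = {-23/6, 5/41, 8}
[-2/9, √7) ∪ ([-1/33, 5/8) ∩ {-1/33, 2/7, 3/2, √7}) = [-2/9, √7)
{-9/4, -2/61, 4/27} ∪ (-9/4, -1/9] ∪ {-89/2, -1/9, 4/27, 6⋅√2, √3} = {-89/2, -2/61, 4/27, 6⋅√2, √3} ∪ [-9/4, -1/9]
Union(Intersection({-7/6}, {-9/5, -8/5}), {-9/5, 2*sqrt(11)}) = {-9/5, 2*sqrt(11)}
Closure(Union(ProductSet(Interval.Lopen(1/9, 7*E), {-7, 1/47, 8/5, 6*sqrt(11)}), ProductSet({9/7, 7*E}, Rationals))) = Union(ProductSet({9/7, 7*E}, Reals), ProductSet(Interval(1/9, 7*E), {-7, 1/47, 8/5, 6*sqrt(11)}))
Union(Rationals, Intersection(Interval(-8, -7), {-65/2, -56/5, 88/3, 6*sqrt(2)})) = Rationals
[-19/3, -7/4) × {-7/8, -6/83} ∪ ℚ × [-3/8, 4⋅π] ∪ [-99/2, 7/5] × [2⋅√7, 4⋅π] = ([-19/3, -7/4) × {-7/8, -6/83}) ∪ (ℚ × [-3/8, 4⋅π]) ∪ ([-99/2, 7/5] × [2⋅√7, 4⋅π])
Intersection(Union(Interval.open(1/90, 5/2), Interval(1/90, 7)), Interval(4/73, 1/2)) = Interval(4/73, 1/2)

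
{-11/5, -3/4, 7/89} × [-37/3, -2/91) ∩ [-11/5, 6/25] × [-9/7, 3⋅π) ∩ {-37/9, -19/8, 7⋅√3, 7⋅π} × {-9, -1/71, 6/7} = ∅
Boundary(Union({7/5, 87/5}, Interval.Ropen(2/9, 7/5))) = {2/9, 7/5, 87/5}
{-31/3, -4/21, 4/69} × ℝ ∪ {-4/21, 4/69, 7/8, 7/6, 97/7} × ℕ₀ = ({-31/3, -4/21, 4/69} × ℝ) ∪ ({-4/21, 4/69, 7/8, 7/6, 97/7} × ℕ₀)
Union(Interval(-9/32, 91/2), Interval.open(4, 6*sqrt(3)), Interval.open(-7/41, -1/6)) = Interval(-9/32, 91/2)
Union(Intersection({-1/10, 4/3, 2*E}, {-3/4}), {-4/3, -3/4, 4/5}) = {-4/3, -3/4, 4/5}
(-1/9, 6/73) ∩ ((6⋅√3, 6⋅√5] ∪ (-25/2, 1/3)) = (-1/9, 6/73)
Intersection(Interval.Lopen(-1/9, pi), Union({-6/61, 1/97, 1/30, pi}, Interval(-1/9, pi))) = Interval.Lopen(-1/9, pi)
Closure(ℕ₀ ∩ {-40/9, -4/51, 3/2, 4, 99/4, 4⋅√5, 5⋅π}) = {4}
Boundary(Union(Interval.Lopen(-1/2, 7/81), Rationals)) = Union(Interval(-oo, -1/2), Interval(7/81, oo))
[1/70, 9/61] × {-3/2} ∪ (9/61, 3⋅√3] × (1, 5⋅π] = ([1/70, 9/61] × {-3/2}) ∪ ((9/61, 3⋅√3] × (1, 5⋅π])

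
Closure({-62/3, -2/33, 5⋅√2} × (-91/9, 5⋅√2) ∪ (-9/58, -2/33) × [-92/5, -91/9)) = ({-9/58, -2/33} × [-92/5, -91/9]) ∪ ([-9/58, -2/33] × {-92/5, -91/9}) ∪ ((-9/58, -2/33) × [-92/5, -91/9)) ∪ ({-62/3, -2/33, 5⋅√2} × [-91/9, 5⋅√2])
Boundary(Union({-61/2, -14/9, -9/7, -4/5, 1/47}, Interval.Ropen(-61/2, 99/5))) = {-61/2, 99/5}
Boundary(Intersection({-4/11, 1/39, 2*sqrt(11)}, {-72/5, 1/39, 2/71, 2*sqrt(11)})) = {1/39, 2*sqrt(11)}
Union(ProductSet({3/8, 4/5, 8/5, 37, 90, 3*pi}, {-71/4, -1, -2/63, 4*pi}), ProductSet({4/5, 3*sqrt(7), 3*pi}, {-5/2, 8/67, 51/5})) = Union(ProductSet({4/5, 3*sqrt(7), 3*pi}, {-5/2, 8/67, 51/5}), ProductSet({3/8, 4/5, 8/5, 37, 90, 3*pi}, {-71/4, -1, -2/63, 4*pi}))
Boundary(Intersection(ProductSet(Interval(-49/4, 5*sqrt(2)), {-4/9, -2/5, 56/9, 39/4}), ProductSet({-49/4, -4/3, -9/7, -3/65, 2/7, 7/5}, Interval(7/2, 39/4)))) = ProductSet({-49/4, -4/3, -9/7, -3/65, 2/7, 7/5}, {56/9, 39/4})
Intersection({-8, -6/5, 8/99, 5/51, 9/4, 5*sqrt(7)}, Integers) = {-8}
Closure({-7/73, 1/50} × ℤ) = {-7/73, 1/50} × ℤ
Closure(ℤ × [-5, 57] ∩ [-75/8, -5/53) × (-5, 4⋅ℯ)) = {-9, -8, …, -1} × [-5, 4⋅ℯ]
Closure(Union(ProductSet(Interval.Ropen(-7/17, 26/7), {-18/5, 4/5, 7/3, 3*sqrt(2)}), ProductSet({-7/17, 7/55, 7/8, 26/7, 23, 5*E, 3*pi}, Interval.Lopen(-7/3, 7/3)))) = Union(ProductSet({-7/17, 7/55, 7/8, 26/7, 23, 5*E, 3*pi}, Interval(-7/3, 7/3)), ProductSet(Interval(-7/17, 26/7), {-18/5, 4/5, 7/3, 3*sqrt(2)}))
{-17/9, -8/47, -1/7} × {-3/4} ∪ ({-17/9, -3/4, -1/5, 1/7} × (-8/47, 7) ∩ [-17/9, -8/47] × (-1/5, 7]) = ({-17/9, -8/47, -1/7} × {-3/4}) ∪ ({-17/9, -3/4, -1/5} × (-8/47, 7))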